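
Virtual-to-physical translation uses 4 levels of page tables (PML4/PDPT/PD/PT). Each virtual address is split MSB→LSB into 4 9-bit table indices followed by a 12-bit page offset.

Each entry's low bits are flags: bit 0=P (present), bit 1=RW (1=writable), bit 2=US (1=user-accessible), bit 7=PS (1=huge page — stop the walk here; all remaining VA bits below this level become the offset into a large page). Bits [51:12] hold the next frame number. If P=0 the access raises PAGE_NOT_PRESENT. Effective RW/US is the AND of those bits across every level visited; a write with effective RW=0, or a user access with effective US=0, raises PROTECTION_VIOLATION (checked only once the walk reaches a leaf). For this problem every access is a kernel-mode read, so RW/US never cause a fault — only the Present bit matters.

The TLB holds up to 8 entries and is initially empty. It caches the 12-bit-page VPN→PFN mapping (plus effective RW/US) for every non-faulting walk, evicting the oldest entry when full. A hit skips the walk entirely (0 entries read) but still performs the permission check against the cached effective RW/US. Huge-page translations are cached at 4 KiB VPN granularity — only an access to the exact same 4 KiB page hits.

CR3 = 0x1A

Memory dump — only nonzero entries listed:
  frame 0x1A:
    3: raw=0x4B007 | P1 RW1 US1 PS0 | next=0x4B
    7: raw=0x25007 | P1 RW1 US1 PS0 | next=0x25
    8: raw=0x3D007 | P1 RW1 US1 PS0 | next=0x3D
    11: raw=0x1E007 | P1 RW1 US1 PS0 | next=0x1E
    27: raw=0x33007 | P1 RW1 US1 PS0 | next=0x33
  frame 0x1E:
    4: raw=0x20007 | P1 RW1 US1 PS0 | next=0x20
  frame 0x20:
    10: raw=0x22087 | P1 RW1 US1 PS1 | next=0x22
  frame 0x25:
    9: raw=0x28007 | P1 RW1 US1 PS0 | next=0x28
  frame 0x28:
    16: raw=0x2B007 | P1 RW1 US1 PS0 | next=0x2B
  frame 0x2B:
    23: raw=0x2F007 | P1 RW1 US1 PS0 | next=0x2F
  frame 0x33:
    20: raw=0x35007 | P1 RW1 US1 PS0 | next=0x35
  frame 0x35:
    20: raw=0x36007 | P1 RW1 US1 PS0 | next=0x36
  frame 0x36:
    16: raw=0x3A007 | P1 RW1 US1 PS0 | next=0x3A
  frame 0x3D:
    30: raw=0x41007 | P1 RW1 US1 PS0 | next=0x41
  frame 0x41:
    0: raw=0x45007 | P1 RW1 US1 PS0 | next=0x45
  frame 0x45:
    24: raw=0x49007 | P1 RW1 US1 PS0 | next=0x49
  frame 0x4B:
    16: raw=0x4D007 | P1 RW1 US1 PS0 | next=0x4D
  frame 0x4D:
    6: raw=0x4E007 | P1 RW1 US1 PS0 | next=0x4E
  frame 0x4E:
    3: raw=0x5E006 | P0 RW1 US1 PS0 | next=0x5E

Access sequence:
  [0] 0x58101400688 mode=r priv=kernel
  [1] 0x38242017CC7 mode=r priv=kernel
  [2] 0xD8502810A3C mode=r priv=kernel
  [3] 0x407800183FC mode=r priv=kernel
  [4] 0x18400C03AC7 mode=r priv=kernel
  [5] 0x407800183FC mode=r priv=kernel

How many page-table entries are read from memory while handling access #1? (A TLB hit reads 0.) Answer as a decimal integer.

Per-access translation:
#0 VA=0x58101400688 (r,kernel):
  [0] read 0x1A idx=11: raw=0x1E007 flags P=1 W=1 U=1 S=0
  [1] read 0x1E idx=4: raw=0x20007 flags P=1 W=1 U=1 S=0
  [2] read 0x20 idx=10: raw=0x22087 flags P=1 W=1 U=1 S=1
  ⇒ phys 0x22688 (huge @L2)  [3 reads]
#1 VA=0x38242017CC7 (r,kernel):
  [0] read 0x1A idx=7: raw=0x25007 flags P=1 W=1 U=1 S=0
  [1] read 0x25 idx=9: raw=0x28007 flags P=1 W=1 U=1 S=0
  [2] read 0x28 idx=16: raw=0x2B007 flags P=1 W=1 U=1 S=0
  [3] read 0x2B idx=23: raw=0x2F007 flags P=1 W=1 U=1 S=0
  ⇒ phys 0x2FCC7  [4 reads]
#2 VA=0xD8502810A3C (r,kernel):
  [0] read 0x1A idx=27: raw=0x33007 flags P=1 W=1 U=1 S=0
  [1] read 0x33 idx=20: raw=0x35007 flags P=1 W=1 U=1 S=0
  [2] read 0x35 idx=20: raw=0x36007 flags P=1 W=1 U=1 S=0
  [3] read 0x36 idx=16: raw=0x3A007 flags P=1 W=1 U=1 S=0
  ⇒ phys 0x3AA3C  [4 reads]
#3 VA=0x407800183FC (r,kernel):
  [0] read 0x1A idx=8: raw=0x3D007 flags P=1 W=1 U=1 S=0
  [1] read 0x3D idx=30: raw=0x41007 flags P=1 W=1 U=1 S=0
  [2] read 0x41 idx=0: raw=0x45007 flags P=1 W=1 U=1 S=0
  [3] read 0x45 idx=24: raw=0x49007 flags P=1 W=1 U=1 S=0
  ⇒ phys 0x493FC  [4 reads]
#4 VA=0x18400C03AC7 (r,kernel):
  [0] read 0x1A idx=3: raw=0x4B007 flags P=1 W=1 U=1 S=0
  [1] read 0x4B idx=16: raw=0x4D007 flags P=1 W=1 U=1 S=0
  [2] read 0x4D idx=6: raw=0x4E007 flags P=1 W=1 U=1 S=0
  [3] read 0x4E idx=3: raw=0x5E006 flags P=0 W=1 U=1 S=0
  → PAGE_NOT_PRESENT  (4 entries read)
#5 VA=0x407800183FC (r,kernel):
  TLB hit vpn=0x40780018 → PA=0x493FC

Entries read for #1: 4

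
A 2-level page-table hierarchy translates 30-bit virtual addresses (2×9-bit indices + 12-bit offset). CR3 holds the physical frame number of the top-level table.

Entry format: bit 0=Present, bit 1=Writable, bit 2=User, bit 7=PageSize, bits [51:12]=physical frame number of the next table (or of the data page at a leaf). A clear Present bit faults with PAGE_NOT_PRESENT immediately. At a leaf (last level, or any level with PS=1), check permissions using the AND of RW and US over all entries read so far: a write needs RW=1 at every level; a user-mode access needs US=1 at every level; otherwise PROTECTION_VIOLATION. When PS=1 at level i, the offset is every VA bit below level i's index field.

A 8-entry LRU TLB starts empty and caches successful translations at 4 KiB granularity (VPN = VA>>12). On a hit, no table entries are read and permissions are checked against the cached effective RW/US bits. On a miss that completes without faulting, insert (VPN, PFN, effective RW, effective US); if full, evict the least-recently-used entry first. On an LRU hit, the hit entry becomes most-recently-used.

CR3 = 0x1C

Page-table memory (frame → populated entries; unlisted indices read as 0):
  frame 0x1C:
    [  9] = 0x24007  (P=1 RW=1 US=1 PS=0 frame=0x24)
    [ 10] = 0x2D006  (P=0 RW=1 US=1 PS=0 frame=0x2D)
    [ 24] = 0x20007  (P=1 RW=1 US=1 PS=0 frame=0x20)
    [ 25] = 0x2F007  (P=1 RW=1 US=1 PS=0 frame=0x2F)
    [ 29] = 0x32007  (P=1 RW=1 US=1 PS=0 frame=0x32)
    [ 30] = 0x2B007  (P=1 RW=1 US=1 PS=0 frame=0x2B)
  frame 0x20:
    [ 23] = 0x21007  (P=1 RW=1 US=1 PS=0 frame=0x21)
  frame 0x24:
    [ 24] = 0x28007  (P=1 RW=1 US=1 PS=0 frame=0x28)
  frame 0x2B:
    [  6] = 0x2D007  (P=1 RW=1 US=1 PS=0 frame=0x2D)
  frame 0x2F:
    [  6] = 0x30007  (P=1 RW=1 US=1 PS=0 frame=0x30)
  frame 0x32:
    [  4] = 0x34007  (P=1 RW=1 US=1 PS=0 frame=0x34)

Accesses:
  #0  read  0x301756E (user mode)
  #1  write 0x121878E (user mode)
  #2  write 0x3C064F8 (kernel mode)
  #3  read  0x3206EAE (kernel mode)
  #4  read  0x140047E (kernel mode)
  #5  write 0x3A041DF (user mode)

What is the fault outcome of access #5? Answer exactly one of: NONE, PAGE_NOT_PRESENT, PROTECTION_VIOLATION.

Per-access translation:
#0 VA=0x301756E (r,user):
  L0: frame=0x1C idx=24 entry=0x20007 [P=1 RW=1 US=1 PS=0]
  L1: frame=0x20 idx=23 entry=0x21007 [P=1 RW=1 US=1 PS=0]
  ✓ 0x2156E  — 2 lookups
#1 VA=0x121878E (w,user):
  L0: frame=0x1C idx=9 entry=0x24007 [P=1 RW=1 US=1 PS=0]
  L1: frame=0x24 idx=24 entry=0x28007 [P=1 RW=1 US=1 PS=0]
  ✓ 0x2878E  — 2 lookups
#2 VA=0x3C064F8 (w,kernel):
  L0: frame=0x1C idx=30 entry=0x2B007 [P=1 RW=1 US=1 PS=0]
  L1: frame=0x2B idx=6 entry=0x2D007 [P=1 RW=1 US=1 PS=0]
  ✓ 0x2D4F8  — 2 lookups
#3 VA=0x3206EAE (r,kernel):
  L0: frame=0x1C idx=25 entry=0x2F007 [P=1 RW=1 US=1 PS=0]
  L1: frame=0x2F idx=6 entry=0x30007 [P=1 RW=1 US=1 PS=0]
  ✓ 0x30EAE  — 2 lookups
#4 VA=0x140047E (r,kernel):
  L0: frame=0x1C idx=10 entry=0x2D006 [P=0 RW=1 US=1 PS=0]
  ⇒ fault: PAGE_NOT_PRESENT  — 1 lookups
#5 VA=0x3A041DF (w,user):
  L0: frame=0x1C idx=29 entry=0x32007 [P=1 RW=1 US=1 PS=0]
  L1: frame=0x32 idx=4 entry=0x34007 [P=1 RW=1 US=1 PS=0]
  ✓ 0x341DF  — 2 lookups

Access #5 fault: NONE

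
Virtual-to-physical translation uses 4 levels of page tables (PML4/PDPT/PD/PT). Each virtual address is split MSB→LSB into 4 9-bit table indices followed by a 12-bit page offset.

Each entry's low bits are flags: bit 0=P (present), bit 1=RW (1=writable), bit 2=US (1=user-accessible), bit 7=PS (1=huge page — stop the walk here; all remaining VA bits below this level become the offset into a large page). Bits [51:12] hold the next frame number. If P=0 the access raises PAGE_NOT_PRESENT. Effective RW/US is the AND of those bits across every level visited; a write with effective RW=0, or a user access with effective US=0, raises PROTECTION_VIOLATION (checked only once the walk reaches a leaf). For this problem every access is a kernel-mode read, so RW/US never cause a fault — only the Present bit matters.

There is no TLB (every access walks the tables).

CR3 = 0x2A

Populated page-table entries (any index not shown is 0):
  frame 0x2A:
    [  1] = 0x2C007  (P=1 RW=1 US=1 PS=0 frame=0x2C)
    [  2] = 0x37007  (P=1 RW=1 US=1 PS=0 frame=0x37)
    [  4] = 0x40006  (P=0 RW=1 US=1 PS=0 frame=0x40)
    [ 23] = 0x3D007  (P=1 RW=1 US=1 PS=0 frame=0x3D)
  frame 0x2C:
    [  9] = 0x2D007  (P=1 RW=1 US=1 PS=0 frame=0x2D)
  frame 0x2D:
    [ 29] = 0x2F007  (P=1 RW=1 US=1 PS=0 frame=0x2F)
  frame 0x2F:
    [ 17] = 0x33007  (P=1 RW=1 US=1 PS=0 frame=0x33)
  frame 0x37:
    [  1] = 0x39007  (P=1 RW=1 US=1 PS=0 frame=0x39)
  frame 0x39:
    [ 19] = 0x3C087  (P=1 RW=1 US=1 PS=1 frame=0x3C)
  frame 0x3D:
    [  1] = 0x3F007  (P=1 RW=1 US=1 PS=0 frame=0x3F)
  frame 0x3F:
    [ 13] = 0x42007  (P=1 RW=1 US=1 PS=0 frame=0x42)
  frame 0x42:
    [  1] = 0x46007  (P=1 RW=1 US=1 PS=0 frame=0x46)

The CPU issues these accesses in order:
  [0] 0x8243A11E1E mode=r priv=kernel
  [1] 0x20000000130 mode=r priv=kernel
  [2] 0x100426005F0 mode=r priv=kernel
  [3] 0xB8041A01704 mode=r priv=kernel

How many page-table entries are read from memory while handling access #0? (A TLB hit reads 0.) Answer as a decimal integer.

Trace:
#0 VA=0x8243A11E1E (r,kernel):
  lvl0: tbl 0x2A, slot 1 ⇒ 0x2C007 (P1/RW1/US1/PS0)
  lvl1: tbl 0x2C, slot 9 ⇒ 0x2D007 (P1/RW1/US1/PS0)
  lvl2: tbl 0x2D, slot 29 ⇒ 0x2F007 (P1/RW1/US1/PS0)
  lvl3: tbl 0x2F, slot 17 ⇒ 0x33007 (P1/RW1/US1/PS0)
  ✓ 0x33E1E  — 4 lookups
#1 VA=0x20000000130 (r,kernel):
  lvl0: tbl 0x2A, slot 4 ⇒ 0x40006 (P0/RW1/US1/PS0)
  ⇒ fault: PAGE_NOT_PRESENT  — 1 lookups
#2 VA=0x100426005F0 (r,kernel):
  lvl0: tbl 0x2A, slot 2 ⇒ 0x37007 (P1/RW1/US1/PS0)
  lvl1: tbl 0x37, slot 1 ⇒ 0x39007 (P1/RW1/US1/PS0)
  lvl2: tbl 0x39, slot 19 ⇒ 0x3C087 (P1/RW1/US1/PS1)
  ✓ 0x3C5F0 (huge @L2)  — 3 lookups
#3 VA=0xB8041A01704 (r,kernel):
  lvl0: tbl 0x2A, slot 23 ⇒ 0x3D007 (P1/RW1/US1/PS0)
  lvl1: tbl 0x3D, slot 1 ⇒ 0x3F007 (P1/RW1/US1/PS0)
  lvl2: tbl 0x3F, slot 13 ⇒ 0x42007 (P1/RW1/US1/PS0)
  lvl3: tbl 0x42, slot 1 ⇒ 0x46007 (P1/RW1/US1/PS0)
  ✓ 0x46704  — 4 lookups

Entries read for #0: 4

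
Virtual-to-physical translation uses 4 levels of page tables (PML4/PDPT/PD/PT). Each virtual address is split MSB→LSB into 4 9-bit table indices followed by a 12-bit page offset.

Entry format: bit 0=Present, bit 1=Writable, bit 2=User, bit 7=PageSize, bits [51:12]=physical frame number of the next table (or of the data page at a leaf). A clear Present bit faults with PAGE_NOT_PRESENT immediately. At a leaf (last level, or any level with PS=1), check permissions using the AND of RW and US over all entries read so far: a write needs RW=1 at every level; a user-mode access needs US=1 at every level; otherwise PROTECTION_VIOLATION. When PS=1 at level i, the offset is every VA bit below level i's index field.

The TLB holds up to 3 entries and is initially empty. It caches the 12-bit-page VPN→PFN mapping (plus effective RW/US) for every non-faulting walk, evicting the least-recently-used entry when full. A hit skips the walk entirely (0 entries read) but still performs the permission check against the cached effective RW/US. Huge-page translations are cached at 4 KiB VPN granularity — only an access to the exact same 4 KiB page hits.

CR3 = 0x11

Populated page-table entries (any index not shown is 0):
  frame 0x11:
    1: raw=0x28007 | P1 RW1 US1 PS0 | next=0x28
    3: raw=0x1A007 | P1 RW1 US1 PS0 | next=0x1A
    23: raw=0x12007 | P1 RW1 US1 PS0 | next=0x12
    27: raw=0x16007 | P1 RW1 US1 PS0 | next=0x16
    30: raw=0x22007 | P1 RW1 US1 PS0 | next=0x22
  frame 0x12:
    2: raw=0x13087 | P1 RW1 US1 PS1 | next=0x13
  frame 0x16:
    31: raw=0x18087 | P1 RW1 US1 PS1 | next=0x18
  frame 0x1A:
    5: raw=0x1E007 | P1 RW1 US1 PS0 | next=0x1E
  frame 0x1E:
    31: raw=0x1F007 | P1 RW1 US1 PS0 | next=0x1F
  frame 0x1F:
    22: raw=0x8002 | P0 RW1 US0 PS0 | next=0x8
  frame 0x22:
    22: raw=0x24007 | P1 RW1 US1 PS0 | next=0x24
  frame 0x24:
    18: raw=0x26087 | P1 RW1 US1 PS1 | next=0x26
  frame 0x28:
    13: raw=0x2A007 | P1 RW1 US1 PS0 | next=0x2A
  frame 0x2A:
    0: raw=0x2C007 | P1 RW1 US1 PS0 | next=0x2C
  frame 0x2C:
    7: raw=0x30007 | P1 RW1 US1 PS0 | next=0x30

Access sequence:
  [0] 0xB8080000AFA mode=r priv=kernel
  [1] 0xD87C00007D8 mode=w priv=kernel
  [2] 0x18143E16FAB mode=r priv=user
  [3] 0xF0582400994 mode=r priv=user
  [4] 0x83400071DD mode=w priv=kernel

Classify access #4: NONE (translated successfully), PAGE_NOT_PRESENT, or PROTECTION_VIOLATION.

Trace:
#0 VA=0xB8080000AFA (r,kernel):
  lvl0: tbl 0x11, slot 23 ⇒ 0x12007 (P1/RW1/US1/PS0)
  lvl1: tbl 0x12, slot 2 ⇒ 0x13087 (P1/RW1/US1/PS1)
  ⇒ phys 0x13AFA (huge @L1)  [2 reads]
#1 VA=0xD87C00007D8 (w,kernel):
  lvl0: tbl 0x11, slot 27 ⇒ 0x16007 (P1/RW1/US1/PS0)
  lvl1: tbl 0x16, slot 31 ⇒ 0x18087 (P1/RW1/US1/PS1)
  ⇒ phys 0x187D8 (huge @L1)  [2 reads]
#2 VA=0x18143E16FAB (r,user):
  lvl0: tbl 0x11, slot 3 ⇒ 0x1A007 (P1/RW1/US1/PS0)
  lvl1: tbl 0x1A, slot 5 ⇒ 0x1E007 (P1/RW1/US1/PS0)
  lvl2: tbl 0x1E, slot 31 ⇒ 0x1F007 (P1/RW1/US1/PS0)
  lvl3: tbl 0x1F, slot 22 ⇒ 0x8002 (P0/RW1/US0/PS0)
  ✗ PAGE_NOT_PRESENT  [4 reads]
#3 VA=0xF0582400994 (r,user):
  lvl0: tbl 0x11, slot 30 ⇒ 0x22007 (P1/RW1/US1/PS0)
  lvl1: tbl 0x22, slot 22 ⇒ 0x24007 (P1/RW1/US1/PS0)
  lvl2: tbl 0x24, slot 18 ⇒ 0x26087 (P1/RW1/US1/PS1)
  ⇒ phys 0x26994 (huge @L2)  [3 reads]
#4 VA=0x83400071DD (w,kernel):
  lvl0: tbl 0x11, slot 1 ⇒ 0x28007 (P1/RW1/US1/PS0)
  lvl1: tbl 0x28, slot 13 ⇒ 0x2A007 (P1/RW1/US1/PS0)
  lvl2: tbl 0x2A, slot 0 ⇒ 0x2C007 (P1/RW1/US1/PS0)
  lvl3: tbl 0x2C, slot 7 ⇒ 0x30007 (P1/RW1/US1/PS0)
  ⇒ phys 0x301DD  [4 reads]

Access #4 fault: NONE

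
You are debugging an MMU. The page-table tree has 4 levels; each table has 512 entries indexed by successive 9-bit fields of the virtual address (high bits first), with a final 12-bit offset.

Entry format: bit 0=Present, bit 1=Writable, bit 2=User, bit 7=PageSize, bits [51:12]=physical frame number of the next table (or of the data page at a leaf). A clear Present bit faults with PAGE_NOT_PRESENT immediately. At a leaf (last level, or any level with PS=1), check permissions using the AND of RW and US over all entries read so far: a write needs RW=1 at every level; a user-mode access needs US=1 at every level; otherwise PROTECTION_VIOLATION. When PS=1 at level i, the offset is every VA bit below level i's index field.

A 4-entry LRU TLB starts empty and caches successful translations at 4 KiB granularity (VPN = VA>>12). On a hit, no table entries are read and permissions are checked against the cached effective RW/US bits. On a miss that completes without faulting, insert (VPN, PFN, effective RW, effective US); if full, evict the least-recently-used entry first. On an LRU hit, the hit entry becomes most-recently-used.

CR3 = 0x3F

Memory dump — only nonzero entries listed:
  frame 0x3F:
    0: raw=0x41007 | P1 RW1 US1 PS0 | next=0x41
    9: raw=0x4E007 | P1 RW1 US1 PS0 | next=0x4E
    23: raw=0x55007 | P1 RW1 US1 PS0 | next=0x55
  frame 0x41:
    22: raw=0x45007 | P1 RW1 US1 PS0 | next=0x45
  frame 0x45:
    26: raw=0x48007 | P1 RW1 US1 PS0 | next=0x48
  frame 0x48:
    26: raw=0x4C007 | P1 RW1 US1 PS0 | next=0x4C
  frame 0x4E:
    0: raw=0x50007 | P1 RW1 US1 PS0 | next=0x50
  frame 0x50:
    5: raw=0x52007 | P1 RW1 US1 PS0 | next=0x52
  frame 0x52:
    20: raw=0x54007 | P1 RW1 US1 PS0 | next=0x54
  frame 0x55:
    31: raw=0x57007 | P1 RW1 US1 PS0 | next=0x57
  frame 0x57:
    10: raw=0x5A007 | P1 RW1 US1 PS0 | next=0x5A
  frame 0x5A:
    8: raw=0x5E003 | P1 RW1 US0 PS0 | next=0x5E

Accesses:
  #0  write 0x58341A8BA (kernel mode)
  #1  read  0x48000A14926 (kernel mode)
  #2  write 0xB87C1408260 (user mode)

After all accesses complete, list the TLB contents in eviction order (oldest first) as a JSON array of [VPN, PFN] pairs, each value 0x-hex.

Per-access translation:
#0 VA=0x58341A8BA (w,kernel):
  lvl0: tbl 0x3F, slot 0 ⇒ 0x41007 (P1/RW1/US1/PS0)
  lvl1: tbl 0x41, slot 22 ⇒ 0x45007 (P1/RW1/US1/PS0)
  lvl2: tbl 0x45, slot 26 ⇒ 0x48007 (P1/RW1/US1/PS0)
  lvl3: tbl 0x48, slot 26 ⇒ 0x4C007 (P1/RW1/US1/PS0)
  → PA=0x4C8BA  (4 entries read)
#1 VA=0x48000A14926 (r,kernel):
  lvl0: tbl 0x3F, slot 9 ⇒ 0x4E007 (P1/RW1/US1/PS0)
  lvl1: tbl 0x4E, slot 0 ⇒ 0x50007 (P1/RW1/US1/PS0)
  lvl2: tbl 0x50, slot 5 ⇒ 0x52007 (P1/RW1/US1/PS0)
  lvl3: tbl 0x52, slot 20 ⇒ 0x54007 (P1/RW1/US1/PS0)
  → PA=0x54926  (4 entries read)
#2 VA=0xB87C1408260 (w,user):
  lvl0: tbl 0x3F, slot 23 ⇒ 0x55007 (P1/RW1/US1/PS0)
  lvl1: tbl 0x55, slot 31 ⇒ 0x57007 (P1/RW1/US1/PS0)
  lvl2: tbl 0x57, slot 10 ⇒ 0x5A007 (P1/RW1/US1/PS0)
  lvl3: tbl 0x5A, slot 8 ⇒ 0x5E003 (P1/RW1/US0/PS0)
  ✗ PROTECTION_VIOLATION  [4 reads]

TLB: [["0x58341A", "0x4C"], ["0x48000A14", "0x54"]]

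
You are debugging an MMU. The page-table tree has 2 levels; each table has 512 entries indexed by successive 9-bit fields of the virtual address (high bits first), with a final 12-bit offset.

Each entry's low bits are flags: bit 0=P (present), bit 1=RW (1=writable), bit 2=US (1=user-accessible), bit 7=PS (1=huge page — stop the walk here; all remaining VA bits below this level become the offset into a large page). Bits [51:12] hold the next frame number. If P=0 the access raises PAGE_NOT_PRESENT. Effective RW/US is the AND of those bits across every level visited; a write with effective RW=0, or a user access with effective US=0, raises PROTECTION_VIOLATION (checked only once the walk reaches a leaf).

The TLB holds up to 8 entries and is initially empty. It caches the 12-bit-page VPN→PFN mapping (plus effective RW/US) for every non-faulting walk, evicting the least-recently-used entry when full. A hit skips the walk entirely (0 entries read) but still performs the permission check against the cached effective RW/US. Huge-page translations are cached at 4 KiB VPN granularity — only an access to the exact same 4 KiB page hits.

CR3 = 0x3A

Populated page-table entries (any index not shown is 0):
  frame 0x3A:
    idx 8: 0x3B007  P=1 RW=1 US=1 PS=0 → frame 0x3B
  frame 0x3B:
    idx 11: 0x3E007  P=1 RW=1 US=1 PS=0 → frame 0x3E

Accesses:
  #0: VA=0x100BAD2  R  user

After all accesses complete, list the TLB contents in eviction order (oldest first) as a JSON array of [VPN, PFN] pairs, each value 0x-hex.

Trace:
#0 VA=0x100BAD2 (r,user):
  L0 @0x3A[8] → 0x3B007  P=1,RW=1,US=1,PS=0
  L1 @0x3B[11] → 0x3E007  P=1,RW=1,US=1,PS=0
  → PA=0x3EAD2  (2 entries read)

TLB: [["0x100B", "0x3E"]]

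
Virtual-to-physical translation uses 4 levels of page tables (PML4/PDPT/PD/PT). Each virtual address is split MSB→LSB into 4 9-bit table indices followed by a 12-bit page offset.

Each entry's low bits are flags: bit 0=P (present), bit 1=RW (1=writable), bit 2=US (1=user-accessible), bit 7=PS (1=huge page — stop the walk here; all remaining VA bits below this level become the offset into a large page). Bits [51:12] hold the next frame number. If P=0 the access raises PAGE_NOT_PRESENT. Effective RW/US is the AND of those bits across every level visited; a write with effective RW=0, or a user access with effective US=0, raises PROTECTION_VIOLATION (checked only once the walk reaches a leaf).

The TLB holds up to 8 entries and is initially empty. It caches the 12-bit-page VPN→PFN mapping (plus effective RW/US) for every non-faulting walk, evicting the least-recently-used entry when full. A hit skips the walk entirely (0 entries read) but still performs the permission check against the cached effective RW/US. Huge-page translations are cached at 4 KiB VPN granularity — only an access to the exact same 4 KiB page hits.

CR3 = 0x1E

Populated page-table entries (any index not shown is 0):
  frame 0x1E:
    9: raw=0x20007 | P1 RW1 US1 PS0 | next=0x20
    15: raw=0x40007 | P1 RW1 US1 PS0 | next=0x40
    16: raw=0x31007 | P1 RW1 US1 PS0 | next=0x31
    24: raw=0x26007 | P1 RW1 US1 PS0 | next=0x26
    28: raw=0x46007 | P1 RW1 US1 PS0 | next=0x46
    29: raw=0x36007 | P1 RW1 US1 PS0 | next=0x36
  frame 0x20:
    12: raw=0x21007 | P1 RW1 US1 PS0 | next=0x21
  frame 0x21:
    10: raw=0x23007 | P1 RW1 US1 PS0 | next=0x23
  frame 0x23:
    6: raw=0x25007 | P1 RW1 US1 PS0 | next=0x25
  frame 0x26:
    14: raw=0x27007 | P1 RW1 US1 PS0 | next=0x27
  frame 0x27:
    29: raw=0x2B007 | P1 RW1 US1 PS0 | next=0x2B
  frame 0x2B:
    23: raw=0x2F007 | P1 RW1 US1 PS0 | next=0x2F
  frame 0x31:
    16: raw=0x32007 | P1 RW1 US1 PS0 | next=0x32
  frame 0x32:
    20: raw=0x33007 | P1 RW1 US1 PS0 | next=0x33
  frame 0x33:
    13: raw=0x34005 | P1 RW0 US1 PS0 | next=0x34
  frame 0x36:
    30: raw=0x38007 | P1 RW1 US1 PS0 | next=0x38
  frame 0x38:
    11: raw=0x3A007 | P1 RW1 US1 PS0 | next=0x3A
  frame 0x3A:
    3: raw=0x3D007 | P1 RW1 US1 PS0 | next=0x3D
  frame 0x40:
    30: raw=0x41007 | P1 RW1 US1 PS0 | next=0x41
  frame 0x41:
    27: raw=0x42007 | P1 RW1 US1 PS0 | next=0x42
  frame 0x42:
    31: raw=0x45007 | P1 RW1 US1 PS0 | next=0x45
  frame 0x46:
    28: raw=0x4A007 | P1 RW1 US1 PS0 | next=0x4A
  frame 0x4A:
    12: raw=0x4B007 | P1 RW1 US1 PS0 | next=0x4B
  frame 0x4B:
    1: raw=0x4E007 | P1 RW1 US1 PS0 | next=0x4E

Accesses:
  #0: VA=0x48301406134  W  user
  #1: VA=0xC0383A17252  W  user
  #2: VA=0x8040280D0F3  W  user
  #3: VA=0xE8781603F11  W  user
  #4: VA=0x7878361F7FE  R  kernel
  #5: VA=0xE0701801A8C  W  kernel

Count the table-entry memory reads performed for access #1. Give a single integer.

Per-access translation:
#0 VA=0x48301406134 (w,user):
  lvl0: tbl 0x1E, slot 9 ⇒ 0x20007 (P1/RW1/US1/PS0)
  lvl1: tbl 0x20, slot 12 ⇒ 0x21007 (P1/RW1/US1/PS0)
  lvl2: tbl 0x21, slot 10 ⇒ 0x23007 (P1/RW1/US1/PS0)
  lvl3: tbl 0x23, slot 6 ⇒ 0x25007 (P1/RW1/US1/PS0)
  → PA=0x25134  (4 entries read)
#1 VA=0xC0383A17252 (w,user):
  lvl0: tbl 0x1E, slot 24 ⇒ 0x26007 (P1/RW1/US1/PS0)
  lvl1: tbl 0x26, slot 14 ⇒ 0x27007 (P1/RW1/US1/PS0)
  lvl2: tbl 0x27, slot 29 ⇒ 0x2B007 (P1/RW1/US1/PS0)
  lvl3: tbl 0x2B, slot 23 ⇒ 0x2F007 (P1/RW1/US1/PS0)
  → PA=0x2F252  (4 entries read)
#2 VA=0x8040280D0F3 (w,user):
  lvl0: tbl 0x1E, slot 16 ⇒ 0x31007 (P1/RW1/US1/PS0)
  lvl1: tbl 0x31, slot 16 ⇒ 0x32007 (P1/RW1/US1/PS0)
  lvl2: tbl 0x32, slot 20 ⇒ 0x33007 (P1/RW1/US1/PS0)
  lvl3: tbl 0x33, slot 13 ⇒ 0x34005 (P1/RW0/US1/PS0)
  ✗ PROTECTION_VIOLATION  [4 reads]
#3 VA=0xE8781603F11 (w,user):
  lvl0: tbl 0x1E, slot 29 ⇒ 0x36007 (P1/RW1/US1/PS0)
  lvl1: tbl 0x36, slot 30 ⇒ 0x38007 (P1/RW1/US1/PS0)
  lvl2: tbl 0x38, slot 11 ⇒ 0x3A007 (P1/RW1/US1/PS0)
  lvl3: tbl 0x3A, slot 3 ⇒ 0x3D007 (P1/RW1/US1/PS0)
  → PA=0x3DF11  (4 entries read)
#4 VA=0x7878361F7FE (r,kernel):
  lvl0: tbl 0x1E, slot 15 ⇒ 0x40007 (P1/RW1/US1/PS0)
  lvl1: tbl 0x40, slot 30 ⇒ 0x41007 (P1/RW1/US1/PS0)
  lvl2: tbl 0x41, slot 27 ⇒ 0x42007 (P1/RW1/US1/PS0)
  lvl3: tbl 0x42, slot 31 ⇒ 0x45007 (P1/RW1/US1/PS0)
  → PA=0x457FE  (4 entries read)
#5 VA=0xE0701801A8C (w,kernel):
  lvl0: tbl 0x1E, slot 28 ⇒ 0x46007 (P1/RW1/US1/PS0)
  lvl1: tbl 0x46, slot 28 ⇒ 0x4A007 (P1/RW1/US1/PS0)
  lvl2: tbl 0x4A, slot 12 ⇒ 0x4B007 (P1/RW1/US1/PS0)
  lvl3: tbl 0x4B, slot 1 ⇒ 0x4E007 (P1/RW1/US1/PS0)
  → PA=0x4EA8C  (4 entries read)

Entries read for #1: 4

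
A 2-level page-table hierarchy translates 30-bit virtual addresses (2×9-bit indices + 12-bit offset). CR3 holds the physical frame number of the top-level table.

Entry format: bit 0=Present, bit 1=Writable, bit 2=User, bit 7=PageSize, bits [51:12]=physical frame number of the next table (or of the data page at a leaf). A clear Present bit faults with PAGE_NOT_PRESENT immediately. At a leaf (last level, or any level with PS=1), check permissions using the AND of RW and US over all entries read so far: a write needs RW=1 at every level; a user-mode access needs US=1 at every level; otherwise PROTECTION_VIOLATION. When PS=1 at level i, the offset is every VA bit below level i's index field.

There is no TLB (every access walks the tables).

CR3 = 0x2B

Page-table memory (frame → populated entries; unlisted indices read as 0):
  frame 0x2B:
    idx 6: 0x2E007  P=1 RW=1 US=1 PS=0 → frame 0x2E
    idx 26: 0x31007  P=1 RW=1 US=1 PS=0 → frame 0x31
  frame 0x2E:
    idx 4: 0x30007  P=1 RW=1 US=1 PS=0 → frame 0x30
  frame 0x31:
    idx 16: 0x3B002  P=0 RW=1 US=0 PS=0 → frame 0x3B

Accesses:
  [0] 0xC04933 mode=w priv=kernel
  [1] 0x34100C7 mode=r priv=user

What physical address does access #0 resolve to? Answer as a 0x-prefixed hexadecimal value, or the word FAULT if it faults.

Per-access translation:
#0 VA=0xC04933 (w,kernel):
  L0: frame=0x2B idx=6 entry=0x2E007 [P=1 RW=1 US=1 PS=0]
  L1: frame=0x2E idx=4 entry=0x30007 [P=1 RW=1 US=1 PS=0]
  ✓ 0x30933  — 2 lookups
#1 VA=0x34100C7 (r,user):
  L0: frame=0x2B idx=26 entry=0x31007 [P=1 RW=1 US=1 PS=0]
  L1: frame=0x31 idx=16 entry=0x3B002 [P=0 RW=1 US=0 PS=0]
  ⇒ fault: PAGE_NOT_PRESENT  — 2 lookups

Access #0 PA: 0x30933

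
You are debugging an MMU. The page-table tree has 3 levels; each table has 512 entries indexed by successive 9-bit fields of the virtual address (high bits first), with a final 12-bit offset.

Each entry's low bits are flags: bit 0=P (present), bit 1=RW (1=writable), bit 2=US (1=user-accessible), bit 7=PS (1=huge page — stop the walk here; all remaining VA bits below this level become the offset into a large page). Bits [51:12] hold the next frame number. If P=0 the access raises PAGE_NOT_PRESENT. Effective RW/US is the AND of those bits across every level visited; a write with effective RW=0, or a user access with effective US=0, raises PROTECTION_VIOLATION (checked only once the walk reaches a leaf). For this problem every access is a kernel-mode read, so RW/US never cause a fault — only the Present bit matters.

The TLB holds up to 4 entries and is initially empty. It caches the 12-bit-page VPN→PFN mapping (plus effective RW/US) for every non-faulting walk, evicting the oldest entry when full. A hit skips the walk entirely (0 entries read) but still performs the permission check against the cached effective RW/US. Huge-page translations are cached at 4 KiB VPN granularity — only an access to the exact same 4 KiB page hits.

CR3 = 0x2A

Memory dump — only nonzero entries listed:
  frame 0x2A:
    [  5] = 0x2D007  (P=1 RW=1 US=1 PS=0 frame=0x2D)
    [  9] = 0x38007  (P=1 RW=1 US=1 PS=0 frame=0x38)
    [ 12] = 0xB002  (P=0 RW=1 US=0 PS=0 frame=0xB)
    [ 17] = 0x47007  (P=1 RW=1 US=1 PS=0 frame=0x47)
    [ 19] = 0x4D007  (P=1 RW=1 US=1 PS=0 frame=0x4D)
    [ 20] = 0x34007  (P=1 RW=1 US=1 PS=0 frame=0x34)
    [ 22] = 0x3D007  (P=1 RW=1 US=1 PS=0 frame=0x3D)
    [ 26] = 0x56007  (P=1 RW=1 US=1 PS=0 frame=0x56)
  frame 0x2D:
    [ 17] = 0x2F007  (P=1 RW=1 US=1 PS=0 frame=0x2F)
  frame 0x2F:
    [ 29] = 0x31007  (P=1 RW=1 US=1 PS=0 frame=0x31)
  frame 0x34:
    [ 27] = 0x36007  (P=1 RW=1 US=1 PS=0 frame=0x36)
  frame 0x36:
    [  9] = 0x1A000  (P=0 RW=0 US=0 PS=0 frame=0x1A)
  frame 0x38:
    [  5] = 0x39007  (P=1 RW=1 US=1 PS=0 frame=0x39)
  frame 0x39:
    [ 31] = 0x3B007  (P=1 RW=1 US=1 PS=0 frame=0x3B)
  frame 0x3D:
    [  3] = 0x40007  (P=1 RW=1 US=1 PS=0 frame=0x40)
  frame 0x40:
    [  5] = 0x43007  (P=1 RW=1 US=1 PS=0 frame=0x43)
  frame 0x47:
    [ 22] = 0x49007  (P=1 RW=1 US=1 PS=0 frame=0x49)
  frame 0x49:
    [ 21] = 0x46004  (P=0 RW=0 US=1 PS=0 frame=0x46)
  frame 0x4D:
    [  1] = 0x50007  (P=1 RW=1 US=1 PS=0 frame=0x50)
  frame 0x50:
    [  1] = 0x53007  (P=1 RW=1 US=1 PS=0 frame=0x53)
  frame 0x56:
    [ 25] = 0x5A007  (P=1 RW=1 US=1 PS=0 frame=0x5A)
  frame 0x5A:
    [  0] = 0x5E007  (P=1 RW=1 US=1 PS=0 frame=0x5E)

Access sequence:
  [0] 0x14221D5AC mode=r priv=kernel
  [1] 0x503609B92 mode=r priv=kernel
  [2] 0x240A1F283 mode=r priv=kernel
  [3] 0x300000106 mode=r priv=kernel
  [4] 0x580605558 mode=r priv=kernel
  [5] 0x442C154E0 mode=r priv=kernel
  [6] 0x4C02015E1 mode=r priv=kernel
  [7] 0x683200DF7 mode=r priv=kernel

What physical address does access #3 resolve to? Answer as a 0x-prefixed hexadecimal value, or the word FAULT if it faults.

Walk each access:
#0 VA=0x14221D5AC (r,kernel):
  L0: frame=0x2A idx=5 entry=0x2D007 [P=1 RW=1 US=1 PS=0]
  L1: frame=0x2D idx=17 entry=0x2F007 [P=1 RW=1 US=1 PS=0]
  L2: frame=0x2F idx=29 entry=0x31007 [P=1 RW=1 US=1 PS=0]
  ✓ 0x315AC  — 3 lookups
#1 VA=0x503609B92 (r,kernel):
  L0: frame=0x2A idx=20 entry=0x34007 [P=1 RW=1 US=1 PS=0]
  L1: frame=0x34 idx=27 entry=0x36007 [P=1 RW=1 US=1 PS=0]
  L2: frame=0x36 idx=9 entry=0x1A000 [P=0 RW=0 US=0 PS=0]
  ⇒ fault: PAGE_NOT_PRESENT  — 3 lookups
#2 VA=0x240A1F283 (r,kernel):
  L0: frame=0x2A idx=9 entry=0x38007 [P=1 RW=1 US=1 PS=0]
  L1: frame=0x38 idx=5 entry=0x39007 [P=1 RW=1 US=1 PS=0]
  L2: frame=0x39 idx=31 entry=0x3B007 [P=1 RW=1 US=1 PS=0]
  ✓ 0x3B283  — 3 lookups
#3 VA=0x300000106 (r,kernel):
  L0: frame=0x2A idx=12 entry=0xB002 [P=0 RW=1 US=0 PS=0]
  ⇒ fault: PAGE_NOT_PRESENT  — 1 lookups
#4 VA=0x580605558 (r,kernel):
  L0: frame=0x2A idx=22 entry=0x3D007 [P=1 RW=1 US=1 PS=0]
  L1: frame=0x3D idx=3 entry=0x40007 [P=1 RW=1 US=1 PS=0]
  L2: frame=0x40 idx=5 entry=0x43007 [P=1 RW=1 US=1 PS=0]
  ✓ 0x43558  — 3 lookups
#5 VA=0x442C154E0 (r,kernel):
  L0: frame=0x2A idx=17 entry=0x47007 [P=1 RW=1 US=1 PS=0]
  L1: frame=0x47 idx=22 entry=0x49007 [P=1 RW=1 US=1 PS=0]
  L2: frame=0x49 idx=21 entry=0x46004 [P=0 RW=0 US=1 PS=0]
  ⇒ fault: PAGE_NOT_PRESENT  — 3 lookups
#6 VA=0x4C02015E1 (r,kernel):
  L0: frame=0x2A idx=19 entry=0x4D007 [P=1 RW=1 US=1 PS=0]
  L1: frame=0x4D idx=1 entry=0x50007 [P=1 RW=1 US=1 PS=0]
  L2: frame=0x50 idx=1 entry=0x53007 [P=1 RW=1 US=1 PS=0]
  ✓ 0x535E1  — 3 lookups
#7 VA=0x683200DF7 (r,kernel):
  L0: frame=0x2A idx=26 entry=0x56007 [P=1 RW=1 US=1 PS=0]
  L1: frame=0x56 idx=25 entry=0x5A007 [P=1 RW=1 US=1 PS=0]
  L2: frame=0x5A idx=0 entry=0x5E007 [P=1 RW=1 US=1 PS=0]
  ✓ 0x5EDF7  — 3 lookups

Access #3 PA: FAULT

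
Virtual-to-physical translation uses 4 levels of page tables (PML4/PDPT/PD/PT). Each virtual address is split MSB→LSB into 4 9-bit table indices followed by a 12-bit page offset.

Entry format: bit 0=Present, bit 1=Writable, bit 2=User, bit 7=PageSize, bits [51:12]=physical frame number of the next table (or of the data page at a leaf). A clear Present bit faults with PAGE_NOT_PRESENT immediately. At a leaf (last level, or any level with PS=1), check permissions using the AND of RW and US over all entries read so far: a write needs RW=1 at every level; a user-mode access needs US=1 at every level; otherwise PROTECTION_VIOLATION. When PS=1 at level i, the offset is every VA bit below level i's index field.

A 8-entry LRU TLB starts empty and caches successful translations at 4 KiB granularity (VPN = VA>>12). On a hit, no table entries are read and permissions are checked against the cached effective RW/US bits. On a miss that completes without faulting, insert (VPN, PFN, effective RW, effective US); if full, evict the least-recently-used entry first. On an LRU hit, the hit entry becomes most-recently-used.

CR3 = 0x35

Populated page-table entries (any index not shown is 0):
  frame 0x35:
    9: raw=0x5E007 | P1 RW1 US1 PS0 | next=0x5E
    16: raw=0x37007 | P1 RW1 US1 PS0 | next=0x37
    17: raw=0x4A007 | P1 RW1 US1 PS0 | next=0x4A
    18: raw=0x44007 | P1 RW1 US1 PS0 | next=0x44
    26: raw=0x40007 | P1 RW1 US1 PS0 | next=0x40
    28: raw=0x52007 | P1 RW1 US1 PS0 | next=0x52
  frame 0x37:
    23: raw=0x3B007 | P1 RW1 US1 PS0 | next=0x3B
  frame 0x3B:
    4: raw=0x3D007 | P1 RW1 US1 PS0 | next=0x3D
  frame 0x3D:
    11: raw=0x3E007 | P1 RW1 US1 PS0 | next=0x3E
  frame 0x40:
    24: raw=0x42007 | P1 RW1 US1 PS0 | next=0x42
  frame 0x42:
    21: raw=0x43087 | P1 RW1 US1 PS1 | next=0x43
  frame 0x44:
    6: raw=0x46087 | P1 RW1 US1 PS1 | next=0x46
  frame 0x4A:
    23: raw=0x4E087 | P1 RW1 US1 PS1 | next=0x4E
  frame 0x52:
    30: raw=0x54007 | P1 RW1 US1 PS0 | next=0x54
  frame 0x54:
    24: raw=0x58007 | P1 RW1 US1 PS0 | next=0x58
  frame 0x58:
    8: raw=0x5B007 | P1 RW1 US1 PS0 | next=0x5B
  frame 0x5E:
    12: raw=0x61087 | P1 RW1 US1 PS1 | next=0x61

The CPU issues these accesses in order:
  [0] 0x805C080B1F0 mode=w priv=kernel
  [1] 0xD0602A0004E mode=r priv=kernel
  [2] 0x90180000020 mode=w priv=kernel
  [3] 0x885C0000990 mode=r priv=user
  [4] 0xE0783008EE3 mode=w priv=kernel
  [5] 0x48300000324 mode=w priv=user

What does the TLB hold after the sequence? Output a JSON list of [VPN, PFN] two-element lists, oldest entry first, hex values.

Walk each access:
#0 VA=0x805C080B1F0 (w,kernel):
  L0: frame=0x35 idx=16 entry=0x37007 [P=1 RW=1 US=1 PS=0]
  L1: frame=0x37 idx=23 entry=0x3B007 [P=1 RW=1 US=1 PS=0]
  L2: frame=0x3B idx=4 entry=0x3D007 [P=1 RW=1 US=1 PS=0]
  L3: frame=0x3D idx=11 entry=0x3E007 [P=1 RW=1 US=1 PS=0]
  ⇒ phys 0x3E1F0  [4 reads]
#1 VA=0xD0602A0004E (r,kernel):
  L0: frame=0x35 idx=26 entry=0x40007 [P=1 RW=1 US=1 PS=0]
  L1: frame=0x40 idx=24 entry=0x42007 [P=1 RW=1 US=1 PS=0]
  L2: frame=0x42 idx=21 entry=0x43087 [P=1 RW=1 US=1 PS=1]
  ⇒ phys 0x4304E (huge @L2)  [3 reads]
#2 VA=0x90180000020 (w,kernel):
  L0: frame=0x35 idx=18 entry=0x44007 [P=1 RW=1 US=1 PS=0]
  L1: frame=0x44 idx=6 entry=0x46087 [P=1 RW=1 US=1 PS=1]
  ⇒ phys 0x46020 (huge @L1)  [2 reads]
#3 VA=0x885C0000990 (r,user):
  L0: frame=0x35 idx=17 entry=0x4A007 [P=1 RW=1 US=1 PS=0]
  L1: frame=0x4A idx=23 entry=0x4E087 [P=1 RW=1 US=1 PS=1]
  ⇒ phys 0x4E990 (huge @L1)  [2 reads]
#4 VA=0xE0783008EE3 (w,kernel):
  L0: frame=0x35 idx=28 entry=0x52007 [P=1 RW=1 US=1 PS=0]
  L1: frame=0x52 idx=30 entry=0x54007 [P=1 RW=1 US=1 PS=0]
  L2: frame=0x54 idx=24 entry=0x58007 [P=1 RW=1 US=1 PS=0]
  L3: frame=0x58 idx=8 entry=0x5B007 [P=1 RW=1 US=1 PS=0]
  ⇒ phys 0x5BEE3  [4 reads]
#5 VA=0x48300000324 (w,user):
  L0: frame=0x35 idx=9 entry=0x5E007 [P=1 RW=1 US=1 PS=0]
  L1: frame=0x5E idx=12 entry=0x61087 [P=1 RW=1 US=1 PS=1]
  ⇒ phys 0x61324 (huge @L1)  [2 reads]

TLB: [["0x805C080B", "0x3E"], ["0xD0602A00", "0x43"], ["0x90180000", "0x46"], ["0x885C0000", "0x4E"], ["0xE0783008", "0x5B"], ["0x48300000", "0x61"]]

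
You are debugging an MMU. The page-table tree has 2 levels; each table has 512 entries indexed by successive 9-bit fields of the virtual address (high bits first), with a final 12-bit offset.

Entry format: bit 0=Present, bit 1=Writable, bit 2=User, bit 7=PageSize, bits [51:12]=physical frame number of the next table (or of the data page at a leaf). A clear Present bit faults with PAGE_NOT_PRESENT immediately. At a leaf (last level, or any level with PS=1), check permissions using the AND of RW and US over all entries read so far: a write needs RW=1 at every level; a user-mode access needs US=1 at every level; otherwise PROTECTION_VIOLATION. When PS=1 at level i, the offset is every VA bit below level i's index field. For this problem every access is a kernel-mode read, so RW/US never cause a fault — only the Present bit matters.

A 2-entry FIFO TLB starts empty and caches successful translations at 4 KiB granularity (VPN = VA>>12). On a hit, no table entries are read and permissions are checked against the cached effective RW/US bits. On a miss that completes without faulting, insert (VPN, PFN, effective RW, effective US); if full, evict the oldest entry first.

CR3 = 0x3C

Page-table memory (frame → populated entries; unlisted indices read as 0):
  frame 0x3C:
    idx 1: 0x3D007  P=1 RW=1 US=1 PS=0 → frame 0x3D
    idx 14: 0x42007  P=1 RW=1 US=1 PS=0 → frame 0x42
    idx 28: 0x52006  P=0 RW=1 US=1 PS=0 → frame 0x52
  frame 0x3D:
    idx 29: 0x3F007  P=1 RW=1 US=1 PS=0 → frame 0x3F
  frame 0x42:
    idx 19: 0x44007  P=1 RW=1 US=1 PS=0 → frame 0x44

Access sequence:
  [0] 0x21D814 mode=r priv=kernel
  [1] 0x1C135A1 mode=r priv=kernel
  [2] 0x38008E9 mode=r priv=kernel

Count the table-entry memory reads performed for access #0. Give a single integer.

Per-access translation:
#0 VA=0x21D814 (r,kernel):
  L0 @0x3C[1] → 0x3D007  P=1,RW=1,US=1,PS=0
  L1 @0x3D[29] → 0x3F007  P=1,RW=1,US=1,PS=0
  ✓ 0x3F814  — 2 lookups
#1 VA=0x1C135A1 (r,kernel):
  L0 @0x3C[14] → 0x42007  P=1,RW=1,US=1,PS=0
  L1 @0x42[19] → 0x44007  P=1,RW=1,US=1,PS=0
  ✓ 0x445A1  — 2 lookups
#2 VA=0x38008E9 (r,kernel):
  L0 @0x3C[28] → 0x52006  P=0,RW=1,US=1,PS=0
  → PAGE_NOT_PRESENT  (1 entries read)

Entries read for #0: 2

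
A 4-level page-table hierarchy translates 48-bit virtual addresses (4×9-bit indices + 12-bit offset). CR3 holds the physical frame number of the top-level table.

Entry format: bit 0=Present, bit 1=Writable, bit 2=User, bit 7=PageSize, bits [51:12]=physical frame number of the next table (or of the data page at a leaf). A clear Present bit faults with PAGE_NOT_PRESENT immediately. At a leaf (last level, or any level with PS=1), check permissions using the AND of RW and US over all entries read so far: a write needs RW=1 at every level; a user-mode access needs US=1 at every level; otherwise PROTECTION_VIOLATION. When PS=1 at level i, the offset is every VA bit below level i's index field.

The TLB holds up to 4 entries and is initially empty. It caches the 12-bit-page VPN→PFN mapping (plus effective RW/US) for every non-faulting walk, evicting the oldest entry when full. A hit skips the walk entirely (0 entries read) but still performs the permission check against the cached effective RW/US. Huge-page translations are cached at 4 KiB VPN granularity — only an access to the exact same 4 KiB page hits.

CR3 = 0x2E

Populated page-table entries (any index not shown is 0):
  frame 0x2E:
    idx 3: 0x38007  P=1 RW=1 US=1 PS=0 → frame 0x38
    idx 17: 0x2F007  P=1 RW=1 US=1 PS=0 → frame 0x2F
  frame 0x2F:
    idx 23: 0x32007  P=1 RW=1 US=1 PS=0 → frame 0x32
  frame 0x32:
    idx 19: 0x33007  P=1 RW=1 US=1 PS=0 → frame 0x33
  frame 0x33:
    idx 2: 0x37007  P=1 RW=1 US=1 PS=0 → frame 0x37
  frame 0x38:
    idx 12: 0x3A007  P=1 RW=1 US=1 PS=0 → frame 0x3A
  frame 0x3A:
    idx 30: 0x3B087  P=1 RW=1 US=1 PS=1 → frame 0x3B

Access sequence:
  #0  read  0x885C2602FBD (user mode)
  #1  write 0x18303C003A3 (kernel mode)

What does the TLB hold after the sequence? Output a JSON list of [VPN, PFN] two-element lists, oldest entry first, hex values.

Trace:
#0 VA=0x885C2602FBD (r,user):
  [0] read 0x2E idx=17: raw=0x2F007 flags P=1 W=1 U=1 S=0
  [1] read 0x2F idx=23: raw=0x32007 flags P=1 W=1 U=1 S=0
  [2] read 0x32 idx=19: raw=0x33007 flags P=1 W=1 U=1 S=0
  [3] read 0x33 idx=2: raw=0x37007 flags P=1 W=1 U=1 S=0
  ⇒ phys 0x37FBD  [4 reads]
#1 VA=0x18303C003A3 (w,kernel):
  [0] read 0x2E idx=3: raw=0x38007 flags P=1 W=1 U=1 S=0
  [1] read 0x38 idx=12: raw=0x3A007 flags P=1 W=1 U=1 S=0
  [2] read 0x3A idx=30: raw=0x3B087 flags P=1 W=1 U=1 S=1
  ⇒ phys 0x3B3A3 (huge @L2)  [3 reads]

TLB: [["0x885C2602", "0x37"], ["0x18303C00", "0x3B"]]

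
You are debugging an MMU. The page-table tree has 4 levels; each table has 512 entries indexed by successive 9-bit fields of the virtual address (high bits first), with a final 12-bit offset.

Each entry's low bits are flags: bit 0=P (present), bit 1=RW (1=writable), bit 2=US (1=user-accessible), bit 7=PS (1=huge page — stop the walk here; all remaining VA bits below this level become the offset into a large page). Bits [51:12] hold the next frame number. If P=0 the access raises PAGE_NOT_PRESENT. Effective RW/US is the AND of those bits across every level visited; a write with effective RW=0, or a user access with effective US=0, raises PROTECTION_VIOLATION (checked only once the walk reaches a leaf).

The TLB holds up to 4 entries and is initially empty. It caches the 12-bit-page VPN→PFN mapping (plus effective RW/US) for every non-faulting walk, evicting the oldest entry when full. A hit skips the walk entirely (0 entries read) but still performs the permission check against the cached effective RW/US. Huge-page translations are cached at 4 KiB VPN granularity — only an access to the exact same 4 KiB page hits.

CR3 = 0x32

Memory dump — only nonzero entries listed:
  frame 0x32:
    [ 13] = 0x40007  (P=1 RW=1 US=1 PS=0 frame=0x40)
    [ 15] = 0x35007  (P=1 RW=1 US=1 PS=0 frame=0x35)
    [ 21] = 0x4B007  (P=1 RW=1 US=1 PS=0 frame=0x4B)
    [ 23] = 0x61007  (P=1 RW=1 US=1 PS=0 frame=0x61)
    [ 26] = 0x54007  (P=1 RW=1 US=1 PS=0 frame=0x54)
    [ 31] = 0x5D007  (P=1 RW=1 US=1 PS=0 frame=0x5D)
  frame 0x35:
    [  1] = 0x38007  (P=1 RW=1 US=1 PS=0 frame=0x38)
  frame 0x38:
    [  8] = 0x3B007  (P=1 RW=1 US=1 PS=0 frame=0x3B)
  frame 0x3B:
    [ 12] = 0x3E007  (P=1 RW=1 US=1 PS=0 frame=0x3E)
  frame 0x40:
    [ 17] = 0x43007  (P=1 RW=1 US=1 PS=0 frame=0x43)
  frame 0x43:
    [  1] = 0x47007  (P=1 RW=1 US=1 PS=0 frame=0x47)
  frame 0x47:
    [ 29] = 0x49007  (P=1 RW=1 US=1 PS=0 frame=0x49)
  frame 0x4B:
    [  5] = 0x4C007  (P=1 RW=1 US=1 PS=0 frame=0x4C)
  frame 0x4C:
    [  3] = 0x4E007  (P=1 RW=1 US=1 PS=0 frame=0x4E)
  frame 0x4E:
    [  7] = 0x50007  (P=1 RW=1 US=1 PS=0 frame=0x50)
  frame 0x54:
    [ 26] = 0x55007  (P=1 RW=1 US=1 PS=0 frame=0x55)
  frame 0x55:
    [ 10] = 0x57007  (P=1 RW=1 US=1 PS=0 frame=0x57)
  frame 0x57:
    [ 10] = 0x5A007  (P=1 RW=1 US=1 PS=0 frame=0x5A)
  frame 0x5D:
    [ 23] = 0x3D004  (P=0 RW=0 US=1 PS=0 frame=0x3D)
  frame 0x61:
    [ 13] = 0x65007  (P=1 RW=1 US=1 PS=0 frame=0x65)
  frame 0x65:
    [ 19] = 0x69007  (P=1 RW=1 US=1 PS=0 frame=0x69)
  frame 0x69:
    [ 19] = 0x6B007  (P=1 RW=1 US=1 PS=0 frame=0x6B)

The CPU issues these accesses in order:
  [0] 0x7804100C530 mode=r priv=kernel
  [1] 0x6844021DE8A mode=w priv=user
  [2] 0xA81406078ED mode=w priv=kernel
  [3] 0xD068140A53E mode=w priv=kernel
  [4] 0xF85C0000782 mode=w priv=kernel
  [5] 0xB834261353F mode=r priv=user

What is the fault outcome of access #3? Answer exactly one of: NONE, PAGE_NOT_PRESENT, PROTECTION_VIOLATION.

Trace:
#0 VA=0x7804100C530 (r,kernel):
  L0 @0x32[15] → 0x35007  P=1,RW=1,US=1,PS=0
  L1 @0x35[1] → 0x38007  P=1,RW=1,US=1,PS=0
  L2 @0x38[8] → 0x3B007  P=1,RW=1,US=1,PS=0
  L3 @0x3B[12] → 0x3E007  P=1,RW=1,US=1,PS=0
  ⇒ phys 0x3E530  [4 reads]
#1 VA=0x6844021DE8A (w,user):
  L0 @0x32[13] → 0x40007  P=1,RW=1,US=1,PS=0
  L1 @0x40[17] → 0x43007  P=1,RW=1,US=1,PS=0
  L2 @0x43[1] → 0x47007  P=1,RW=1,US=1,PS=0
  L3 @0x47[29] → 0x49007  P=1,RW=1,US=1,PS=0
  ⇒ phys 0x49E8A  [4 reads]
#2 VA=0xA81406078ED (w,kernel):
  L0 @0x32[21] → 0x4B007  P=1,RW=1,US=1,PS=0
  L1 @0x4B[5] → 0x4C007  P=1,RW=1,US=1,PS=0
  L2 @0x4C[3] → 0x4E007  P=1,RW=1,US=1,PS=0
  L3 @0x4E[7] → 0x50007  P=1,RW=1,US=1,PS=0
  ⇒ phys 0x508ED  [4 reads]
#3 VA=0xD068140A53E (w,kernel):
  L0 @0x32[26] → 0x54007  P=1,RW=1,US=1,PS=0
  L1 @0x54[26] → 0x55007  P=1,RW=1,US=1,PS=0
  L2 @0x55[10] → 0x57007  P=1,RW=1,US=1,PS=0
  L3 @0x57[10] → 0x5A007  P=1,RW=1,US=1,PS=0
  ⇒ phys 0x5A53E  [4 reads]
#4 VA=0xF85C0000782 (w,kernel):
  L0 @0x32[31] → 0x5D007  P=1,RW=1,US=1,PS=0
  L1 @0x5D[23] → 0x3D004  P=0,RW=0,US=1,PS=0
  ✗ PAGE_NOT_PRESENT  [2 reads]
#5 VA=0xB834261353F (r,user):
  L0 @0x32[23] → 0x61007  P=1,RW=1,US=1,PS=0
  L1 @0x61[13] → 0x65007  P=1,RW=1,US=1,PS=0
  L2 @0x65[19] → 0x69007  P=1,RW=1,US=1,PS=0
  L3 @0x69[19] → 0x6B007  P=1,RW=1,US=1,PS=0
  ⇒ phys 0x6B53F  [4 reads]

Access #3 fault: NONE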